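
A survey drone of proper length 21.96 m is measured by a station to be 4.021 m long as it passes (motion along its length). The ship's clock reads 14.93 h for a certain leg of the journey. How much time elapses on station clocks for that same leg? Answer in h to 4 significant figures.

Length contraction ⇒ γ = L₀/L = 21.96/4.021 = 5.46133
Time dilation: Δt = γτ₀ = 5.46133 × 14.93 h = 81.54 h

Δt ≈ 81.54 h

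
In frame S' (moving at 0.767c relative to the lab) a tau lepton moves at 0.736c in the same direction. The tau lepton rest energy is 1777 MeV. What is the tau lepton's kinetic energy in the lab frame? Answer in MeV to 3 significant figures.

u_lab = (0.736 + 0.767)/(1 + 0.736×0.767) = 0.960683
γ = 1/√(1 − 0.960683²) = 3.6017
K = (γ − 1)m₀c² = (3.6017 − 1) × 1777 = 2.6017 × 1777 = 4620 MeV

K ≈ 4620 MeV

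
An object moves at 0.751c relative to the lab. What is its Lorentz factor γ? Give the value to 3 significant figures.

γ ≈ 1.51

γ = 1/√(1 − β²) = 1/√(1 − 0.751²) = 1/√(0.43600) = 1.51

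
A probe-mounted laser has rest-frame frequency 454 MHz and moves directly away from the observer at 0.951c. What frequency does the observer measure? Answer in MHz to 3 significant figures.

Relativistic Doppler: f_obs = f_src √((1−β)/(1+β))
= 454 × √(0.049000/1.9510) = 454 × 0.15848 = 71.9 MHz

f_obs ≈ 71.9 MHz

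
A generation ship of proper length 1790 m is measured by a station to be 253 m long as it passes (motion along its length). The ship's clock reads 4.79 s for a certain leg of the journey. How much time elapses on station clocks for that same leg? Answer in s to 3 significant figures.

Length contraction ⇒ γ = L₀/L = 1790/253 = 7.0751
Time dilation: Δt = γτ₀ = 7.0751 × 4.79 s = 33.9 s

Δt ≈ 33.9 s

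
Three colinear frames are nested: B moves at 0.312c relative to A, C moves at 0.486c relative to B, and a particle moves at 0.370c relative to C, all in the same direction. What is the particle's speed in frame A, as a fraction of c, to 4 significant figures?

Compose boost 2: (0.486 + 0.312)/(1 + 0.486×0.312) = 0.7980/1.15163 = 0.692930
Compose boost 3: (0.370 + 0.692930)/(1 + 0.370×0.692930) = 1.06293/1.25638 = 0.8460

u ≈ 0.8460c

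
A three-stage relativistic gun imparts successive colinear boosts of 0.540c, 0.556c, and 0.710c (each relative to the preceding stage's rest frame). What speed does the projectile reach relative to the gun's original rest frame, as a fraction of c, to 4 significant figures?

u ≈ 0.9715c

Compose boost 2: (0.556 + 0.540)/(1 + 0.556×0.540) = 1.096/1.30024 = 0.842921
Compose boost 3: (0.710 + 0.842921)/(1 + 0.710×0.842921) = 1.55292/1.59847 = 0.9715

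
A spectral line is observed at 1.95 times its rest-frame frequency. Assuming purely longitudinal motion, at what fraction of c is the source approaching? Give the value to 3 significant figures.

f_obs/f_src = √((1+β)/(1−β)) = 1.95  ⇒  (1+β)/(1−β) = 3.8025
β = |1 − D²|/(1 + D²) = |1 − 3.8025|/(1 + 3.8025) = 0.584

β ≈ 0.584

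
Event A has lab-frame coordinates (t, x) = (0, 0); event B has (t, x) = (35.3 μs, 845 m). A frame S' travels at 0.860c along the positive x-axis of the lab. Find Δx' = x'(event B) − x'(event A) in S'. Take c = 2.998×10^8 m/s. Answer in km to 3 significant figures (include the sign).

γ = 1/√(1 − 0.860²) = 1.9597
Δx' = γ(Δx − vΔt) = 1.9597 × (845 m − 0.860×(2.998×10^8 m/s)×35.3×10^-6 s)
= 1.9597 × (-8256.3 m) = -16.2 km

Δx' ≈ -16.2 km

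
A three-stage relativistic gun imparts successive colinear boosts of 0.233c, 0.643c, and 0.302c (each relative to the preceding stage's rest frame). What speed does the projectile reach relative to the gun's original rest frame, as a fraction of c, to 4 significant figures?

Compose boost 2: (0.643 + 0.233)/(1 + 0.643×0.233) = 0.8760/1.14982 = 0.761859
Compose boost 3: (0.302 + 0.761859)/(1 + 0.302×0.761859) = 1.06386/1.23008 = 0.8649

u ≈ 0.8649c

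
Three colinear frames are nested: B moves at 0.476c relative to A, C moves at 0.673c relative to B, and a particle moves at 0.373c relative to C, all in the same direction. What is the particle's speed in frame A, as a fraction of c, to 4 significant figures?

u ≈ 0.9386c

Compose boost 2: (0.673 + 0.476)/(1 + 0.673×0.476) = 1.149/1.32035 = 0.870225
Compose boost 3: (0.373 + 0.870225)/(1 + 0.373×0.870225) = 1.24323/1.32459 = 0.9386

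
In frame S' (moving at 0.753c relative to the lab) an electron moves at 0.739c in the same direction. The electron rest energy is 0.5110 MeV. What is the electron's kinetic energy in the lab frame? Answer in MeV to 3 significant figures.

u_lab = (0.739 + 0.753)/(1 + 0.739×0.753) = 0.958581
γ = 1/√(1 − 0.958581²) = 3.5110
K = (γ − 1)m₀c² = (3.5110 − 1) × 0.5110 = 2.5110 × 0.5110 = 1.28 MeV

K ≈ 1.28 MeV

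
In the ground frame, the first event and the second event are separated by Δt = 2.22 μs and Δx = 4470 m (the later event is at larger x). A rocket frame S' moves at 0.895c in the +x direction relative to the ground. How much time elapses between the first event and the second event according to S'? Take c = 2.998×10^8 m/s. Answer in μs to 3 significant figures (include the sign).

Δt' ≈ -24.9 μs

γ = 1/√(1 − 0.895²) = 2.2418
Δt' = γ(Δt − vΔx/c²) = 2.2418 × (2.22 μs − 0.895×4470 m / (2.998×10^8 m/s))
= 2.2418 × (-11.124 μs) = -24.9 μs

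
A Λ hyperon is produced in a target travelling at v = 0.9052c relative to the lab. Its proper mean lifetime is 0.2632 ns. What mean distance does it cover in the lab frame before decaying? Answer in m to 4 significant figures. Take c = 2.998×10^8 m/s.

γ = 1/√(1 − 0.9052²) = 2.35302
Dilated lifetime: Δt = γτ₀ = 2.35302 × 0.2632 ns = 0.619315 ns
d = vΔt = 0.9052c × 0.619315 ns = 2.71379×10^8 m/s × 6.19315×10^-10 s = 0.1681 m

d ≈ 0.1681 m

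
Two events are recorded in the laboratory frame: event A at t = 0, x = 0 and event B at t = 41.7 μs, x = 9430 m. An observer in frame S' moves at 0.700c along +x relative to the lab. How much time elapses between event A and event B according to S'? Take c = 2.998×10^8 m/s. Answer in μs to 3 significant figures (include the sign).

Δt' ≈ 27.6 μs

γ = 1/√(1 − 0.700²) = 1.4003
Δt' = γ(Δt − vΔx/c²) = 1.4003 × (41.7 μs − 0.700×9430 m / (2.998×10^8 m/s))
= 1.4003 × (19.682 μs) = 27.6 μs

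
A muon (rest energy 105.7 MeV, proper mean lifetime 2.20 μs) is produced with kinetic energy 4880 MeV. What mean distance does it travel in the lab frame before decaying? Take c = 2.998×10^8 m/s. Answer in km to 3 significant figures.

d ≈ 31.1 km

γ = 1 + K/(m₀c²) = 1 + 4880/105.7 = 47.168
β = √(1 − 1/γ²) = 0.99978
Dilated lifetime: γτ₀ = 47.168 × 2.20 μs = 103.77 μs
d = βc·γτ₀ = 0.99978 × (2.998×10^8 m/s) × 0.00010377 s = 31.1 km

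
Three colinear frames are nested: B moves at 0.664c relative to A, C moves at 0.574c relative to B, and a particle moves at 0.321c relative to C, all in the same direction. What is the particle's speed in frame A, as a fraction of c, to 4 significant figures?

Compose boost 2: (0.574 + 0.664)/(1 + 0.574×0.664) = 1.238/1.38114 = 0.896364
Compose boost 3: (0.321 + 0.896364)/(1 + 0.321×0.896364) = 1.21736/1.28773 = 0.9454

u ≈ 0.9454c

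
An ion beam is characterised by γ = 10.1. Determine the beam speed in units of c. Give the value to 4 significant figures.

β ≈ 0.9951

β = √(1 − 1/γ²) = √(1 − 1/10.1²) = √(0.990197) = 0.9951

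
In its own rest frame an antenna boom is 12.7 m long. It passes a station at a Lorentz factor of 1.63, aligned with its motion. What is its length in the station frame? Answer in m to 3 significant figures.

L ≈ 7.79 m

γ = 1.63 (given)
Length contraction: L = L₀/γ = 12.7/1.63 = 7.79 m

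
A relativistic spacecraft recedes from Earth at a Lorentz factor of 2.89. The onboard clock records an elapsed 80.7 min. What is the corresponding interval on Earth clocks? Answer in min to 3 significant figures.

Δt ≈ 233 min

γ = 2.89 (given)
Time dilation: Δt = γτ₀ = 2.89 × 80.7 min = 233 min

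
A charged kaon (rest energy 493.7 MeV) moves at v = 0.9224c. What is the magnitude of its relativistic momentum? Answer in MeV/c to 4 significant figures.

γ = 1/√(1 − 0.9224²) = 2.58909
p = γβm₀c = 2.58909 × 0.9224 × 493.7 MeV/c = 1179 MeV/c

p ≈ 1179 MeV/c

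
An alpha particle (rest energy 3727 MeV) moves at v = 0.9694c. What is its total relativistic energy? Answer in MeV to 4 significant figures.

γ = 1/√(1 − 0.9694²) = 4.07354
E = γm₀c² = 4.07354 × 3727 MeV = 15180 MeV

E ≈ 15180 MeV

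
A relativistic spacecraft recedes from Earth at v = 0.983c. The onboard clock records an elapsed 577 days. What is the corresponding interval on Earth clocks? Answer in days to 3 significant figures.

Δt ≈ 3140 days

γ = 1/√(1 − 0.983²) = 5.4465
Time dilation: Δt = γτ₀ = 5.4465 × 577 days = 3140 days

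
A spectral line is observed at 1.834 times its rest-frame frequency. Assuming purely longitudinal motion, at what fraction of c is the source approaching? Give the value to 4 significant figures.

f_obs/f_src = √((1+β)/(1−β)) = 1.834  ⇒  (1+β)/(1−β) = 3.36356
β = |1 − D²|/(1 + D²) = |1 − 3.36356|/(1 + 3.36356) = 0.5417

β ≈ 0.5417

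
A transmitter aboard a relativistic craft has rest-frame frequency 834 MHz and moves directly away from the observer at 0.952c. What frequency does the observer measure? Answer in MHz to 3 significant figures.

Relativistic Doppler: f_obs = f_src √((1−β)/(1+β))
= 834 × √(0.048000/1.9520) = 834 × 0.15681 = 131 MHz

f_obs ≈ 131 MHz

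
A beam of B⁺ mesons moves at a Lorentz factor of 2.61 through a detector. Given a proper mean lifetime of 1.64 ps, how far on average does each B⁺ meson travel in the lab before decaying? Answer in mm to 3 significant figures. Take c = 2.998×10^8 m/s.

β = √(1 − 1/γ²) = √(1 − 1/2.61²) = 0.92369
Dilated lifetime: Δt = γτ₀ = 2.61 × 1.64 ps = 4.2804 ps
d = vΔt = 0.92369c × 4.2804 ps = 2.7692×10^8 m/s × 4.2804×10^-12 s = 1.19 mm

d ≈ 1.19 mm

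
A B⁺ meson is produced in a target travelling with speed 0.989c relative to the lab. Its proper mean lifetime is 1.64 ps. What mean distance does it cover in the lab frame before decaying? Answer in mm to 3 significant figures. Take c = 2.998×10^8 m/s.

γ = 1/√(1 − 0.989²) = 6.7606
Dilated lifetime: Δt = γτ₀ = 6.7606 × 1.64 ps = 11.087 ps
d = vΔt = 0.989c × 11.087 ps = 2.9650×10^8 m/s × 1.1087×10^-11 s = 3.29 mm

d ≈ 3.29 mm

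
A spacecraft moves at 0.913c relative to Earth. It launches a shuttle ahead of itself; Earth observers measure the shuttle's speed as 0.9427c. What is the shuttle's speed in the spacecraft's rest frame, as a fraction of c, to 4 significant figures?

Inverse velocity addition: u' = (u − v)/(1 − uv/c²)
= (0.9427 − 0.913)/(1 − 0.9427×0.913) = 0.02970/0.139315 = 0.2132

u' ≈ 0.2132c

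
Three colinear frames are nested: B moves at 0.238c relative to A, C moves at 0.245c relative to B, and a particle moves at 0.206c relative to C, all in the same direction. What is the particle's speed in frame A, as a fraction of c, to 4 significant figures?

Compose boost 2: (0.245 + 0.238)/(1 + 0.245×0.238) = 0.4830/1.05831 = 0.456388
Compose boost 3: (0.206 + 0.456388)/(1 + 0.206×0.456388) = 0.662388/1.09402 = 0.6055

u ≈ 0.6055c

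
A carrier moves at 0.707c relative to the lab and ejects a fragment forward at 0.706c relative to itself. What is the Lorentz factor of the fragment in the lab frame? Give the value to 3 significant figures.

u_lab = (0.706 + 0.707)/(1 + 0.706×0.707) = 1.413/1.49914 = 0.942539
γ = 1/√(1 − 0.942539²) = 2.99

γ ≈ 2.99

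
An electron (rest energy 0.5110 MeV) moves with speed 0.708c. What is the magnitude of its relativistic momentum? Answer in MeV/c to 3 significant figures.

γ = 1/√(1 − 0.708²) = 1.4160
p = γβm₀c = 1.4160 × 0.708 × 0.5110 MeV/c = 0.512 MeV/c

p ≈ 0.512 MeV/c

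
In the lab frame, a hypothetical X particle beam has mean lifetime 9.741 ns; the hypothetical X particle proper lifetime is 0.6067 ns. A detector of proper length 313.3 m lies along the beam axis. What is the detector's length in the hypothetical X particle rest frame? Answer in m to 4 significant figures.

Time dilation ⇒ γ = Δt/τ₀ = 9.741/0.6067 = 16.0557
Length contraction: L = L₀/γ = 313.3/16.0557 = 19.51 m

L ≈ 19.51 m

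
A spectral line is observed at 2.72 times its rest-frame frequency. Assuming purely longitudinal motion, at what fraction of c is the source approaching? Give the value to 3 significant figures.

f_obs/f_src = √((1+β)/(1−β)) = 2.72  ⇒  (1+β)/(1−β) = 7.3984
β = |1 − D²|/(1 + D²) = |1 − 7.3984|/(1 + 7.3984) = 0.762

β ≈ 0.762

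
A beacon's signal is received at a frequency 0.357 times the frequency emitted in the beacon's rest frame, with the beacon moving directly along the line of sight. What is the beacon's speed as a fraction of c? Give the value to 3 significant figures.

β ≈ 0.774

f_obs/f_src = √((1−β)/(1+β)) = 0.357  ⇒  (1−β)/(1+β) = 0.12745
β = |1 − D²|/(1 + D²) = |1 − 0.12745|/(1 + 0.12745) = 0.774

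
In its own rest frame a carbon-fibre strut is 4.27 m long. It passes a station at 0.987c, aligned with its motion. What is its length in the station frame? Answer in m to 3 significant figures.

γ = 1/√(1 − 0.987²) = 6.2220
Length contraction: L = L₀/γ = 4.27/6.2220 = 0.686 m

L ≈ 0.686 m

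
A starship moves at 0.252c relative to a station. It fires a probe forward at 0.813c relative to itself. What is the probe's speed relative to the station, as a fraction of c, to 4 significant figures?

u ≈ 0.8839c

Relativistic velocity addition: u = (u' + v)/(1 + u'v/c²)
= (0.813 + 0.252)/(1 + 0.813×0.252) = 1.065/1.20488 = 0.8839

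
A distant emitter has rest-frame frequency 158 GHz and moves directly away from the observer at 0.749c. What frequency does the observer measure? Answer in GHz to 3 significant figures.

Relativistic Doppler: f_obs = f_src √((1−β)/(1+β))
= 158 × √(0.25100/1.7490) = 158 × 0.37883 = 59.9 GHz

f_obs ≈ 59.9 GHz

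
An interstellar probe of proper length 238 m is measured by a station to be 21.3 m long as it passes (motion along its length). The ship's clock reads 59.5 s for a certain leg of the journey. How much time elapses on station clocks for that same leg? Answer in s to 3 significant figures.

Length contraction ⇒ γ = L₀/L = 238/21.3 = 11.174
Time dilation: Δt = γτ₀ = 11.174 × 59.5 s = 665 s

Δt ≈ 665 s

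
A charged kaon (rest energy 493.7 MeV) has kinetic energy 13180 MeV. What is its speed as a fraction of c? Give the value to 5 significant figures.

γ = 1 + K/(m₀c²) = 1 + 13180/493.7 = 27.69637
β = √(1 − 1/γ²) = 0.99935

β ≈ 0.99935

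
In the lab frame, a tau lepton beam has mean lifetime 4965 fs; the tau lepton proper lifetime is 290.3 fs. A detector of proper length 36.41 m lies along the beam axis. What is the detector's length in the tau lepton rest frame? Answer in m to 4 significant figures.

Time dilation ⇒ γ = Δt/τ₀ = 4965/290.3 = 17.1030
Length contraction: L = L₀/γ = 36.41/17.1030 = 2.129 m

L ≈ 2.129 m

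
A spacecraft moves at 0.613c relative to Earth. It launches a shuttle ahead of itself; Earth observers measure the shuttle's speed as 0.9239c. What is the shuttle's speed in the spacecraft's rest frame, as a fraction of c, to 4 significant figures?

u' ≈ 0.7169c

Inverse velocity addition: u' = (u − v)/(1 − uv/c²)
= (0.9239 − 0.613)/(1 − 0.9239×0.613) = 0.3109/0.433649 = 0.7169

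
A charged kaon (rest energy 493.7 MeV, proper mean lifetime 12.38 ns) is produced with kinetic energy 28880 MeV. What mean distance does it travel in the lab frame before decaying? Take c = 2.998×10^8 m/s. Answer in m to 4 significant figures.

d ≈ 220.8 m

γ = 1 + K/(m₀c²) = 1 + 28880/493.7 = 59.4971
β = √(1 − 1/γ²) = 0.999859
Dilated lifetime: γτ₀ = 59.4971 × 12.38 ns = 736.574 ns
d = βc·γτ₀ = 0.999859 × (2.998×10^8 m/s) × 7.36574×10^-7 s = 220.8 m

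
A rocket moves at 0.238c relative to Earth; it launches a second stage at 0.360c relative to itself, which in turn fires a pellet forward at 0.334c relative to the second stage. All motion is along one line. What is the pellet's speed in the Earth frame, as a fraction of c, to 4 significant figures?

Compose boost 2: (0.360 + 0.238)/(1 + 0.360×0.238) = 0.5980/1.08568 = 0.550807
Compose boost 3: (0.334 + 0.550807)/(1 + 0.334×0.550807) = 0.884807/1.18397 = 0.7473

u ≈ 0.7473c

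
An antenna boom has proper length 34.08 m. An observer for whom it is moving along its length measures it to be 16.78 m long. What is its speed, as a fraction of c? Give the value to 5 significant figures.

γ = L₀/L = 34.08/16.78 = 2.030989
β = √(1 − 1/γ²) = 0.87039

β ≈ 0.87039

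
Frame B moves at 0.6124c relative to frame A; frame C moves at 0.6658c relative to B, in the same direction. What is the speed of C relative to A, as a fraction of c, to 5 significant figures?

u ≈ 0.90798c

Compose boost 2: (0.6658 + 0.6124)/(1 + 0.6658×0.6124) = 1.2782/1.407736 = 0.90798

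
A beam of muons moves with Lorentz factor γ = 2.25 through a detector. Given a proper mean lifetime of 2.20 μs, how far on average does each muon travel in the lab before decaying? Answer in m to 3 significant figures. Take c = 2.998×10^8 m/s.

d ≈ 1330 m

β = √(1 − 1/γ²) = √(1 − 1/2.25²) = 0.89581
Dilated lifetime: Δt = γτ₀ = 2.25 × 2.20 μs = 4.9500 μs
d = vΔt = 0.89581c × 4.9500 μs = 2.6856×10^8 m/s × 4.9500×10^-6 s = 1330 m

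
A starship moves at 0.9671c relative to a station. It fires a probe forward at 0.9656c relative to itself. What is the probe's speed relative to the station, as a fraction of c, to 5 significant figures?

Relativistic velocity addition: u = (u' + v)/(1 + u'v/c²)
= (0.9656 + 0.9671)/(1 + 0.9656×0.9671) = 1.9327/1.933832 = 0.99941

u ≈ 0.99941c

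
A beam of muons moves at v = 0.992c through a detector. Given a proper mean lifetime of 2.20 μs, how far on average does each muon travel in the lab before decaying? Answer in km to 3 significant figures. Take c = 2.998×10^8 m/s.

d ≈ 5.18 km

γ = 1/√(1 − 0.992²) = 7.9216
Dilated lifetime: Δt = γτ₀ = 7.9216 × 2.20 μs = 17.427 μs
d = vΔt = 0.992c × 17.427 μs = 2.9740×10^8 m/s × 1.7427×10^-5 s = 5.18 km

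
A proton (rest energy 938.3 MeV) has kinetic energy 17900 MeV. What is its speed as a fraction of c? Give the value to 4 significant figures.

γ = 1 + K/(m₀c²) = 1 + 17900/938.3 = 20.0771
β = √(1 − 1/γ²) = 0.9988

β ≈ 0.9988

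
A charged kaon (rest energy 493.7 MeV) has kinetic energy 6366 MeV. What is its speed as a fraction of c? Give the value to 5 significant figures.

β ≈ 0.99741

γ = 1 + K/(m₀c²) = 1 + 6366/493.7 = 13.89447
β = √(1 − 1/γ²) = 0.99741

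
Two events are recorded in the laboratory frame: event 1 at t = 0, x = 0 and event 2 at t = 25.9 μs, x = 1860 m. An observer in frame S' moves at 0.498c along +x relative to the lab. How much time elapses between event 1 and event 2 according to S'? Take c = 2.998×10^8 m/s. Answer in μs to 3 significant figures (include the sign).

Δt' ≈ 26.3 μs

γ = 1/√(1 − 0.498²) = 1.1532
Δt' = γ(Δt − vΔx/c²) = 1.1532 × (25.9 μs − 0.498×1860 m / (2.998×10^8 m/s))
= 1.1532 × (22.810 μs) = 26.3 μs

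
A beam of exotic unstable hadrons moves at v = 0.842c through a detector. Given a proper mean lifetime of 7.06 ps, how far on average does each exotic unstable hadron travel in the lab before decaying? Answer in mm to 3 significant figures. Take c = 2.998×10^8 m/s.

γ = 1/√(1 − 0.842²) = 1.8536
Dilated lifetime: Δt = γτ₀ = 1.8536 × 7.06 ps = 13.087 ps
d = vΔt = 0.842c × 13.087 ps = 2.5243×10^8 m/s × 1.3087×10^-11 s = 3.30 mm

d ≈ 3.30 mm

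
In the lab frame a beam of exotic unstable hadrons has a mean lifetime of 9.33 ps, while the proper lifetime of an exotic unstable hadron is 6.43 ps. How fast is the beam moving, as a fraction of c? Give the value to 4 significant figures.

β ≈ 0.7246

γ = Δt/τ₀ = 9.33/6.43 = 1.45101
β = √(1 − 1/γ²) = √(1 − 1/1.45101²) = 0.7246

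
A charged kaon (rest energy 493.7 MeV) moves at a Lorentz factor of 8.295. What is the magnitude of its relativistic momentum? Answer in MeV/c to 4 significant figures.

β = √(1 − 1/γ²) = √(1 − 1/8.295²) = 0.992707
p = γβm₀c = 8.295 × 0.992707 × 493.7 MeV/c = 4065 MeV/c

p ≈ 4065 MeV/c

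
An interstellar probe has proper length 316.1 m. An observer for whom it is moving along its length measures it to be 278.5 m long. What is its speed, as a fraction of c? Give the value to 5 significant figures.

β ≈ 0.47302

γ = L₀/L = 316.1/278.5 = 1.135009
β = √(1 − 1/γ²) = 0.47302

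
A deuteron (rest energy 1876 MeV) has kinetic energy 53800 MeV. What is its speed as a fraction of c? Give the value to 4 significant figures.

γ = 1 + K/(m₀c²) = 1 + 53800/1876 = 29.6780
β = √(1 − 1/γ²) = 0.9994

β ≈ 0.9994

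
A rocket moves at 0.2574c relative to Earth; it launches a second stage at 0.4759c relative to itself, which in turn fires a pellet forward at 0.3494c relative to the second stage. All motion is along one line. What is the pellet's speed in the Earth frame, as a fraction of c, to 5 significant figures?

Compose boost 2: (0.4759 + 0.2574)/(1 + 0.4759×0.2574) = 0.73330/1.122497 = 0.6532759
Compose boost 3: (0.3494 + 0.6532759)/(1 + 0.3494×0.6532759) = 1.002676/1.228255 = 0.81634

u ≈ 0.81634c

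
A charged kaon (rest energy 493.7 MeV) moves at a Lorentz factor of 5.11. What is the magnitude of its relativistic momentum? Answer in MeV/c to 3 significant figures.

p ≈ 2470 MeV/c

β = √(1 − 1/γ²) = √(1 − 1/5.11²) = 0.98066
p = γβm₀c = 5.11 × 0.98066 × 493.7 MeV/c = 2470 MeV/c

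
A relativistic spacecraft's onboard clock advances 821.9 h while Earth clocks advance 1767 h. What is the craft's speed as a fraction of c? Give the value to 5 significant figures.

β ≈ 0.88524

γ = Δt/τ₀ = 1767/821.9 = 2.149897
β = √(1 − 1/γ²) = √(1 − 1/2.149897²) = 0.88524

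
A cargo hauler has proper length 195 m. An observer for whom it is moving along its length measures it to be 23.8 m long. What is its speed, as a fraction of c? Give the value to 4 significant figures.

γ = L₀/L = 195/23.8 = 8.19328
β = √(1 − 1/γ²) = 0.9925

β ≈ 0.9925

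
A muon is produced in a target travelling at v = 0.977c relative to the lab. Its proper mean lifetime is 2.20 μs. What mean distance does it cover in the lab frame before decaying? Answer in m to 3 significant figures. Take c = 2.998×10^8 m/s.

γ = 1/√(1 − 0.977²) = 4.6896
Dilated lifetime: Δt = γτ₀ = 4.6896 × 2.20 μs = 10.317 μs
d = vΔt = 0.977c × 10.317 μs = 2.9290×10^8 m/s × 1.0317×10^-5 s = 3020 m

d ≈ 3020 m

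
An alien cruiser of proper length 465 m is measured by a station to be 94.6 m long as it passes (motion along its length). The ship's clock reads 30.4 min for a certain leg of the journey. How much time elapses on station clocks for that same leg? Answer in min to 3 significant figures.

Length contraction ⇒ γ = L₀/L = 465/94.6 = 4.9154
Time dilation: Δt = γτ₀ = 4.9154 × 30.4 min = 149 min

Δt ≈ 149 min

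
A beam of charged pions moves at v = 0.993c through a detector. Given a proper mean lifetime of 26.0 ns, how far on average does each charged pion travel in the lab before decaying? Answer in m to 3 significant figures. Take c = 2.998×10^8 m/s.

γ = 1/√(1 − 0.993²) = 8.4664
Dilated lifetime: Δt = γτ₀ = 8.4664 × 26.0 ns = 220.13 ns
d = vΔt = 0.993c × 220.13 ns = 2.9770×10^8 m/s × 2.2013×10^-7 s = 65.5 m

d ≈ 65.5 m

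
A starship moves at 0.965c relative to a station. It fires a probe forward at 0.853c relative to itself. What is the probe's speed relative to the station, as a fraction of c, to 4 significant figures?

Relativistic velocity addition: u = (u' + v)/(1 + u'v/c²)
= (0.853 + 0.965)/(1 + 0.853×0.965) = 1.818/1.82314 = 0.9972

u ≈ 0.9972c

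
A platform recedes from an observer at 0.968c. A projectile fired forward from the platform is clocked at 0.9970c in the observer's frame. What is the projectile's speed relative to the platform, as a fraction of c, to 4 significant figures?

Inverse velocity addition: u' = (u − v)/(1 − uv/c²)
= (0.9970 − 0.968)/(1 − 0.9970×0.968) = 0.02900/0.0349040 = 0.8309

u' ≈ 0.8309c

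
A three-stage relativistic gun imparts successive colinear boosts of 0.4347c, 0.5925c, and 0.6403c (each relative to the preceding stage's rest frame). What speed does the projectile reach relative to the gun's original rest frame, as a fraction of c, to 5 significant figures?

u ≈ 0.95674c

Compose boost 2: (0.5925 + 0.4347)/(1 + 0.5925×0.4347) = 1.0272/1.257560 = 0.8168200
Compose boost 3: (0.6403 + 0.8168200)/(1 + 0.6403×0.8168200) = 1.457120/1.523010 = 0.95674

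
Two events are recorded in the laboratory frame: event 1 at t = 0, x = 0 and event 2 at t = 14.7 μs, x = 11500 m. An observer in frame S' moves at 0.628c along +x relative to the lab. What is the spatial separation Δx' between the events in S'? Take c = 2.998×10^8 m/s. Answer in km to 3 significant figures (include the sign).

Δx' ≈ 11.2 km

γ = 1/√(1 − 0.628²) = 1.2850
Δx' = γ(Δx − vΔt) = 1.2850 × (11500 m − 0.628×(2.998×10^8 m/s)×14.7×10^-6 s)
= 1.2850 × (8732.4 m) = 11.2 km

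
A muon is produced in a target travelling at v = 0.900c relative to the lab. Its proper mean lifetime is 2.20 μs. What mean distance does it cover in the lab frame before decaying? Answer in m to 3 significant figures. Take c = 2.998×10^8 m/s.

d ≈ 1360 m

γ = 1/√(1 − 0.900²) = 2.2942
Dilated lifetime: Δt = γτ₀ = 2.2942 × 2.20 μs = 5.0471 μs
d = vΔt = 0.900c × 5.0471 μs = 2.6982×10^8 m/s × 5.0471×10^-6 s = 1360 m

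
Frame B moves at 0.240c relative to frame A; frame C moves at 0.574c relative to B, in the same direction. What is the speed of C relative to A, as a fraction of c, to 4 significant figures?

u ≈ 0.7154c

Compose boost 2: (0.574 + 0.240)/(1 + 0.574×0.240) = 0.8140/1.13776 = 0.7154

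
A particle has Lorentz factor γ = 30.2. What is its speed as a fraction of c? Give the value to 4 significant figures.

β ≈ 0.9995

β = √(1 − 1/γ²) = √(1 − 1/30.2²) = √(0.998904) = 0.9995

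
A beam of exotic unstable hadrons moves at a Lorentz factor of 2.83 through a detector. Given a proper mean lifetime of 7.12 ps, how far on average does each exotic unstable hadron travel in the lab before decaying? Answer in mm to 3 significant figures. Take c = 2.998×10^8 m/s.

d ≈ 5.65 mm

β = √(1 − 1/γ²) = √(1 − 1/2.83²) = 0.93549
Dilated lifetime: Δt = γτ₀ = 2.83 × 7.12 ps = 20.150 ps
d = vΔt = 0.93549c × 20.150 ps = 2.8046×10^8 m/s × 2.0150×10^-11 s = 5.65 mm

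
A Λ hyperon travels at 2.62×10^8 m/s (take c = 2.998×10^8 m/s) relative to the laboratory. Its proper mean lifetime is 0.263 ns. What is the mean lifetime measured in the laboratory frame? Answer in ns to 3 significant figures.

β = v/c = 2.62×10^8 / 2.998×10^8 = 0.87392
γ = 1/√(1 − 0.87392²) = 2.0573
Time dilation: Δt = γτ₀ = 2.0573 × 0.263 ns = 0.541 ns

Δt ≈ 0.541 ns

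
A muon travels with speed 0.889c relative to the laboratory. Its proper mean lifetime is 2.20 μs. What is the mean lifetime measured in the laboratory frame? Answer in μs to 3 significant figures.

γ = 1/√(1 − 0.889²) = 2.1838
Time dilation: Δt = γτ₀ = 2.1838 × 2.20 μs = 4.80 μs

Δt ≈ 4.80 μs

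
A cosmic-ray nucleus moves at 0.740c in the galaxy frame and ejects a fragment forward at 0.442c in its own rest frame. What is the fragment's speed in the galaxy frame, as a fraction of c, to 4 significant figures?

Compose boost 2: (0.442 + 0.740)/(1 + 0.442×0.740) = 1.182/1.32708 = 0.8907

u ≈ 0.8907c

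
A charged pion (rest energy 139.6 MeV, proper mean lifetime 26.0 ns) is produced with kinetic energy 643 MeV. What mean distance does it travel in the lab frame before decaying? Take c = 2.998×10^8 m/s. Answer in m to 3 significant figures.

γ = 1 + K/(m₀c²) = 1 + 643/139.6 = 5.6060
β = √(1 − 1/γ²) = 0.98396
Dilated lifetime: γτ₀ = 5.6060 × 26.0 ns = 145.76 ns
d = βc·γτ₀ = 0.98396 × (2.998×10^8 m/s) × 1.4576×10^-7 s = 43.0 m

d ≈ 43.0 m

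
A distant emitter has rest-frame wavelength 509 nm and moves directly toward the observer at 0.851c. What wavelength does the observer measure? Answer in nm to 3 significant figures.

Relativistic Doppler: λ_obs = λ_src √((1−β)/(1+β))
= 509 × √(0.14900/1.8510) = 509 × 0.28372 = 144 nm

λ_obs ≈ 144 nm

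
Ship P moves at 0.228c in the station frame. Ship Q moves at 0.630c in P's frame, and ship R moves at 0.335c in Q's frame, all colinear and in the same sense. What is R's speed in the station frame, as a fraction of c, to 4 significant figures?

Compose boost 2: (0.630 + 0.228)/(1 + 0.630×0.228) = 0.8580/1.14364 = 0.750236
Compose boost 3: (0.335 + 0.750236)/(1 + 0.335×0.750236) = 1.08524/1.25133 = 0.8673

u ≈ 0.8673c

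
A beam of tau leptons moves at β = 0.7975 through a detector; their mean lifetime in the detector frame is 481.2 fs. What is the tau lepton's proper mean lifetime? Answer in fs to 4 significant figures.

γ = 1/√(1 − 0.7975²) = 1.65750
Proper time: τ₀ = Δt/γ = 481.2/1.65750 = 290.3 fs

τ₀ ≈ 290.3 fs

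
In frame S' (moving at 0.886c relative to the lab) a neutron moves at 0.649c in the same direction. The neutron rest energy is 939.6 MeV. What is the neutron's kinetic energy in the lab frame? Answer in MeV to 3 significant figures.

u_lab = (0.649 + 0.886)/(1 + 0.649×0.886) = 0.974595
γ = 1/√(1 − 0.974595²) = 4.4648
K = (γ − 1)m₀c² = (4.4648 − 1) × 939.6 = 3.4648 × 939.6 = 3260 MeV

K ≈ 3260 MeV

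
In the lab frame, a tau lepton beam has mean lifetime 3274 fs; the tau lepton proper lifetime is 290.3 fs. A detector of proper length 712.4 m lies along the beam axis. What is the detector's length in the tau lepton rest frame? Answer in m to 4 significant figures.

Time dilation ⇒ γ = Δt/τ₀ = 3274/290.3 = 11.2780
Length contraction: L = L₀/γ = 712.4/11.2780 = 63.17 m

L ≈ 63.17 m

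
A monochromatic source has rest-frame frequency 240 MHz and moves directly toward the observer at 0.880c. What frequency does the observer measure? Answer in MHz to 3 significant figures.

Relativistic Doppler: f_obs = f_src √((1+β)/(1−β))
= 240 × √(1.8800/0.12000) = 240 × 3.9581 = 950 MHz

f_obs ≈ 950 MHz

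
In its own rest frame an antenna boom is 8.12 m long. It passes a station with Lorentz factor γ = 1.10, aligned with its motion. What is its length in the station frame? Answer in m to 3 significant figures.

L ≈ 7.38 m

γ = 1.10 (given)
Length contraction: L = L₀/γ = 8.12/1.10 = 7.38 m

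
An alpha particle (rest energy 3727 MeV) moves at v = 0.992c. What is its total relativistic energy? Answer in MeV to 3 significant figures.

E ≈ 29500 MeV

γ = 1/√(1 − 0.992²) = 7.9216
E = γm₀c² = 7.9216 × 3727 MeV = 29500 MeV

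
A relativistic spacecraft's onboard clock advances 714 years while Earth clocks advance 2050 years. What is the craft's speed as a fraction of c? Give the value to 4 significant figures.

β ≈ 0.9374

γ = Δt/τ₀ = 2050/714 = 2.87115
β = √(1 − 1/γ²) = √(1 − 1/2.87115²) = 0.9374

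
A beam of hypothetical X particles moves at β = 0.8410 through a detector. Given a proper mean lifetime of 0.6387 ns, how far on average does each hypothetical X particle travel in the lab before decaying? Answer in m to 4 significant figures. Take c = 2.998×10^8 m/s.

γ = 1/√(1 − 0.8410²) = 1.84831
Dilated lifetime: Δt = γτ₀ = 1.84831 × 0.6387 ns = 1.18051 ns
d = vΔt = 0.8410c × 1.18051 ns = 2.52132×10^8 m/s × 1.18051×10^-9 s = 0.2976 m

d ≈ 0.2976 m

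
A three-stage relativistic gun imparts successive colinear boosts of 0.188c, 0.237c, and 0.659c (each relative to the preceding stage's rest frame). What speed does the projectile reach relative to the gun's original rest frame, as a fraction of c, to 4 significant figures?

u ≈ 0.8405c

Compose boost 2: (0.237 + 0.188)/(1 + 0.237×0.188) = 0.4250/1.04456 = 0.406871
Compose boost 3: (0.659 + 0.406871)/(1 + 0.659×0.406871) = 1.06587/1.26813 = 0.8405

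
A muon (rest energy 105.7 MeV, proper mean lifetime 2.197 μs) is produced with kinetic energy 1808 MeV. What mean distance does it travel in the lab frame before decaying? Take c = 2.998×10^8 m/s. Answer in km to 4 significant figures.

γ = 1 + K/(m₀c²) = 1 + 1808/105.7 = 18.1050
β = √(1 − 1/γ²) = 0.998473
Dilated lifetime: γτ₀ = 18.1050 × 2.197 μs = 39.7767 μs
d = βc·γτ₀ = 0.998473 × (2.998×10^8 m/s) × 3.97767×10^-5 s = 11.91 km

d ≈ 11.91 km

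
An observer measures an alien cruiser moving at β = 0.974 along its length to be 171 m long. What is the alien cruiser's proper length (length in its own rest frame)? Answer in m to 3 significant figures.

L₀ ≈ 755 m

γ = 1/√(1 − 0.974²) = 4.4141
L₀ = γL = 4.4141 × 171 = 755 m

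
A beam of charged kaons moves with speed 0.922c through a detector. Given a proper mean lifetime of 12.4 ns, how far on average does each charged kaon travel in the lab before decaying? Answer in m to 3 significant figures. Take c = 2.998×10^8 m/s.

d ≈ 8.85 m

γ = 1/√(1 − 0.922²) = 2.5827
Dilated lifetime: Δt = γτ₀ = 2.5827 × 12.4 ns = 32.026 ns
d = vΔt = 0.922c × 32.026 ns = 2.7642×10^8 m/s × 3.2026×10^-8 s = 8.85 m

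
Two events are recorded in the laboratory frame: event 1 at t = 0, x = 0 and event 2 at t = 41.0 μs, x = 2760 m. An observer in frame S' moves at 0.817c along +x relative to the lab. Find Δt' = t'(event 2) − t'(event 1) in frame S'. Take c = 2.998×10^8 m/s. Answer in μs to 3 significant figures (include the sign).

γ = 1/√(1 − 0.817²) = 1.7342
Δt' = γ(Δt − vΔx/c²) = 1.7342 × (41.0 μs − 0.817×2760 m / (2.998×10^8 m/s))
= 1.7342 × (33.479 μs) = 58.1 μs

Δt' ≈ 58.1 μs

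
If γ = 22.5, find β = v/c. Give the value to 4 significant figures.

β ≈ 0.9990

β = √(1 − 1/γ²) = √(1 − 1/22.5²) = √(0.998025) = 0.9990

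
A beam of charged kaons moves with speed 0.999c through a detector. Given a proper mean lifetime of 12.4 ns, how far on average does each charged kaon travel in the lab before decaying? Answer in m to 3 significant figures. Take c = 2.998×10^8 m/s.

d ≈ 83.1 m

γ = 1/√(1 − 0.999²) = 22.366
Dilated lifetime: Δt = γτ₀ = 22.366 × 12.4 ns = 277.34 ns
d = vΔt = 0.999c × 277.34 ns = 2.9950×10^8 m/s × 2.7734×10^-7 s = 83.1 m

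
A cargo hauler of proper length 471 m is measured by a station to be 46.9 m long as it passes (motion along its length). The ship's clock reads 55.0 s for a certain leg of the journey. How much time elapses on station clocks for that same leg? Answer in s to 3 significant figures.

Length contraction ⇒ γ = L₀/L = 471/46.9 = 10.043
Time dilation: Δt = γτ₀ = 10.043 × 55.0 s = 552 s

Δt ≈ 552 s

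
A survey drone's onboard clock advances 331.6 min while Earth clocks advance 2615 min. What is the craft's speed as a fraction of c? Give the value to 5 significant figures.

β ≈ 0.99193

γ = Δt/τ₀ = 2615/331.6 = 7.886007
β = √(1 − 1/γ²) = √(1 − 1/7.886007²) = 0.99193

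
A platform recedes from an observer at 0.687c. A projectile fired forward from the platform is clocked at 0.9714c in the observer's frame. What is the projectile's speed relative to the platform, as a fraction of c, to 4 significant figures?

Inverse velocity addition: u' = (u − v)/(1 − uv/c²)
= (0.9714 − 0.687)/(1 − 0.9714×0.687) = 0.2844/0.332648 = 0.8550

u' ≈ 0.8550c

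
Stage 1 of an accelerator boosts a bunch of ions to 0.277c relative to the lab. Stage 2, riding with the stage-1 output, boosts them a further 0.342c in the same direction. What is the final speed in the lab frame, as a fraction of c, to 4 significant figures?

u ≈ 0.5654c

Compose boost 2: (0.342 + 0.277)/(1 + 0.342×0.277) = 0.6190/1.09473 = 0.5654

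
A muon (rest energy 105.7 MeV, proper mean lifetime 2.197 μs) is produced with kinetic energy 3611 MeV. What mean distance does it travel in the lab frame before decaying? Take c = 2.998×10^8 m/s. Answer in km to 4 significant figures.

d ≈ 23.15 km

γ = 1 + K/(m₀c²) = 1 + 3611/105.7 = 35.1627
β = √(1 − 1/γ²) = 0.999596
Dilated lifetime: γτ₀ = 35.1627 × 2.197 μs = 77.2525 μs
d = βc·γτ₀ = 0.999596 × (2.998×10^8 m/s) × 7.72525×10^-5 s = 23.15 km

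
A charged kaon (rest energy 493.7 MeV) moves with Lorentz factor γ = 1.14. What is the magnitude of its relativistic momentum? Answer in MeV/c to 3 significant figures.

p ≈ 270 MeV/c

β = √(1 − 1/γ²) = √(1 − 1/1.14²) = 0.48014
p = γβm₀c = 1.14 × 0.48014 × 493.7 MeV/c = 270 MeV/c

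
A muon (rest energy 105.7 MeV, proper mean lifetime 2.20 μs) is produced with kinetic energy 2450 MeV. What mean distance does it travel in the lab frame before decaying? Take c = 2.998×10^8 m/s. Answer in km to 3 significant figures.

γ = 1 + K/(m₀c²) = 1 + 2450/105.7 = 24.179
β = √(1 − 1/γ²) = 0.99914
Dilated lifetime: γτ₀ = 24.179 × 2.20 μs = 53.193 μs
d = βc·γτ₀ = 0.99914 × (2.998×10^8 m/s) × 5.3193×10^-5 s = 15.9 km

d ≈ 15.9 km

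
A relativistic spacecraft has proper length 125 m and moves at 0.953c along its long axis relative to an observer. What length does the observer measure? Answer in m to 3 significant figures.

γ = 1/√(1 − 0.953²) = 3.3007
Length contraction: L = L₀/γ = 125/3.3007 = 37.9 m

L ≈ 37.9 m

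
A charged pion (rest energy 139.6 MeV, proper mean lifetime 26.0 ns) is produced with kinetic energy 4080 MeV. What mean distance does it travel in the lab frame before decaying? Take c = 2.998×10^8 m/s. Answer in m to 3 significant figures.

d ≈ 235 m

γ = 1 + K/(m₀c²) = 1 + 4080/139.6 = 30.226
β = √(1 − 1/γ²) = 0.99945
Dilated lifetime: γτ₀ = 30.226 × 26.0 ns = 785.89 ns
d = βc·γτ₀ = 0.99945 × (2.998×10^8 m/s) × 7.8589×10^-7 s = 235 m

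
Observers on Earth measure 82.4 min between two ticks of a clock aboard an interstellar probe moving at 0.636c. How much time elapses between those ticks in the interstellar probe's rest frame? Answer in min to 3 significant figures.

γ = 1/√(1 − 0.636²) = 1.2959
Proper time: τ₀ = Δt/γ = 82.4/1.2959 = 63.6 min

τ₀ ≈ 63.6 min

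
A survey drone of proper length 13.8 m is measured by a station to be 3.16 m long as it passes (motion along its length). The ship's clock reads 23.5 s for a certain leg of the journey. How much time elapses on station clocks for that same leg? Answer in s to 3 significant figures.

Length contraction ⇒ γ = L₀/L = 13.8/3.16 = 4.3671
Time dilation: Δt = γτ₀ = 4.3671 × 23.5 s = 103 s

Δt ≈ 103 s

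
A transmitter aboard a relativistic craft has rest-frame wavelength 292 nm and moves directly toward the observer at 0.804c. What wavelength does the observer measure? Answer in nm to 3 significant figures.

λ_obs ≈ 96.2 nm

Relativistic Doppler: λ_obs = λ_src √((1−β)/(1+β))
= 292 × √(0.19600/1.8040) = 292 × 0.32962 = 96.2 nm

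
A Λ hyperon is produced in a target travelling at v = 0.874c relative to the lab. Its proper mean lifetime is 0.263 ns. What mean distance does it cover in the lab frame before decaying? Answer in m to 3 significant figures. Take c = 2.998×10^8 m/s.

d ≈ 0.142 m

γ = 1/√(1 − 0.874²) = 2.0579
Dilated lifetime: Δt = γτ₀ = 2.0579 × 0.263 ns = 0.54123 ns
d = vΔt = 0.874c × 0.54123 ns = 2.6203×10^8 m/s × 5.4123×10^-10 s = 0.142 m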